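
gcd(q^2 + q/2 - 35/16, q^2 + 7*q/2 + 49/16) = q + 7/4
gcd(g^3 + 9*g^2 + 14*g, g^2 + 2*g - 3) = 1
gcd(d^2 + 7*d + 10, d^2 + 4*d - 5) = d + 5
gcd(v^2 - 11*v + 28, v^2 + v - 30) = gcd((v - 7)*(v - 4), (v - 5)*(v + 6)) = 1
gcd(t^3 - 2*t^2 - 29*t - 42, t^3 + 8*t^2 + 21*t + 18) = t^2 + 5*t + 6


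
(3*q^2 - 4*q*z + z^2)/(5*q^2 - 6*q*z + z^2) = (-3*q + z)/(-5*q + z)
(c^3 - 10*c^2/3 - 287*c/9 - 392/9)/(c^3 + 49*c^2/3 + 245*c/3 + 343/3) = (3*c^2 - 17*c - 56)/(3*(c^2 + 14*c + 49))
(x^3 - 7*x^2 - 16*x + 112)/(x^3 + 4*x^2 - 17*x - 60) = (x^2 - 3*x - 28)/(x^2 + 8*x + 15)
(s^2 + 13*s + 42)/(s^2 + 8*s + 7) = (s + 6)/(s + 1)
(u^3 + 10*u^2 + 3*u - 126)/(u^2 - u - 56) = (u^2 + 3*u - 18)/(u - 8)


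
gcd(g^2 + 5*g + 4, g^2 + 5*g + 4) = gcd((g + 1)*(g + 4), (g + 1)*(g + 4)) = g^2 + 5*g + 4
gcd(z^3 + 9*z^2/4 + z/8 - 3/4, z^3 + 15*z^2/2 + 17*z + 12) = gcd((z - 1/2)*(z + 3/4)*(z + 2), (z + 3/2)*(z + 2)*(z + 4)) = z + 2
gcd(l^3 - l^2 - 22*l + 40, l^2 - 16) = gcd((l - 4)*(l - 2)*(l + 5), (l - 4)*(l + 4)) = l - 4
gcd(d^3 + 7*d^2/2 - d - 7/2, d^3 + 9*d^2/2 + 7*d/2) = d^2 + 9*d/2 + 7/2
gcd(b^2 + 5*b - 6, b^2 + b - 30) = b + 6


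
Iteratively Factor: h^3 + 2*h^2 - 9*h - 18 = (h - 3)*(h^2 + 5*h + 6) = (h - 3)*(h + 3)*(h + 2)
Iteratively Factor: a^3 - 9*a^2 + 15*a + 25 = (a - 5)*(a^2 - 4*a - 5) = (a - 5)^2*(a + 1)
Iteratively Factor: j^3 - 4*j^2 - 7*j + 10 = (j + 2)*(j^2 - 6*j + 5) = (j - 1)*(j + 2)*(j - 5)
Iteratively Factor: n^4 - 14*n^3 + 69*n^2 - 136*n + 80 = (n - 4)*(n^3 - 10*n^2 + 29*n - 20) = (n - 5)*(n - 4)*(n^2 - 5*n + 4) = (n - 5)*(n - 4)*(n - 1)*(n - 4)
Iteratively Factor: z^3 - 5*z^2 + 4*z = (z)*(z^2 - 5*z + 4) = z*(z - 4)*(z - 1)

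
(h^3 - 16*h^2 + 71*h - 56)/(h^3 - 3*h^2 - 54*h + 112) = (h^2 - 8*h + 7)/(h^2 + 5*h - 14)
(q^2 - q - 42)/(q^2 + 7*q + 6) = (q - 7)/(q + 1)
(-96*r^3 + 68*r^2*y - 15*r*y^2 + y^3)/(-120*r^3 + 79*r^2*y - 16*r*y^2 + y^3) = (-4*r + y)/(-5*r + y)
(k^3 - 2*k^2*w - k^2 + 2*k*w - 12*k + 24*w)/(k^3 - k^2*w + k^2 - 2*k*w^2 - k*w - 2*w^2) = (k^2 - k - 12)/(k^2 + k*w + k + w)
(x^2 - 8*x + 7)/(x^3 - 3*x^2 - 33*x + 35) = 1/(x + 5)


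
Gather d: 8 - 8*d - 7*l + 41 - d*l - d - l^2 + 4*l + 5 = d*(-l - 9) - l^2 - 3*l + 54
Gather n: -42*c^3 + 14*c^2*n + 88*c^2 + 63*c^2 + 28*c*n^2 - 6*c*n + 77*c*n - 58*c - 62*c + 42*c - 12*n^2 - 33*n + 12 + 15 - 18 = -42*c^3 + 151*c^2 - 78*c + n^2*(28*c - 12) + n*(14*c^2 + 71*c - 33) + 9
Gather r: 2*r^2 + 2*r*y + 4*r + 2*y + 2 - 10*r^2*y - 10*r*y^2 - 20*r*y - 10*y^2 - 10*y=r^2*(2 - 10*y) + r*(-10*y^2 - 18*y + 4) - 10*y^2 - 8*y + 2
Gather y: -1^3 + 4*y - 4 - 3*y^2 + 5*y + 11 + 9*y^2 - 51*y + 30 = 6*y^2 - 42*y + 36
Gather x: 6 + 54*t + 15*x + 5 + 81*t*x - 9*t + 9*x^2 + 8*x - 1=45*t + 9*x^2 + x*(81*t + 23) + 10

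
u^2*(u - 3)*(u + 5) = u^4 + 2*u^3 - 15*u^2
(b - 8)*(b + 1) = b^2 - 7*b - 8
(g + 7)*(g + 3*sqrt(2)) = g^2 + 3*sqrt(2)*g + 7*g + 21*sqrt(2)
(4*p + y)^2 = 16*p^2 + 8*p*y + y^2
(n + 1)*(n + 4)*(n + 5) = n^3 + 10*n^2 + 29*n + 20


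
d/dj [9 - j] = -1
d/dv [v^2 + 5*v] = 2*v + 5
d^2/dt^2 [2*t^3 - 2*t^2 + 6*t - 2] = 12*t - 4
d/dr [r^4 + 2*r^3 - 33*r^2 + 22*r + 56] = 4*r^3 + 6*r^2 - 66*r + 22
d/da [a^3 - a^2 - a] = 3*a^2 - 2*a - 1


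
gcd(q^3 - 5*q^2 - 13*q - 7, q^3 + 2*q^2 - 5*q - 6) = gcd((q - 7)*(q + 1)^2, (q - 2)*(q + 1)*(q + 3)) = q + 1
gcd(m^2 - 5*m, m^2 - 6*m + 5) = m - 5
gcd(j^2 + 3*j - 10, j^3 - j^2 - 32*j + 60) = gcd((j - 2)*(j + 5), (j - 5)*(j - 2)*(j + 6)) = j - 2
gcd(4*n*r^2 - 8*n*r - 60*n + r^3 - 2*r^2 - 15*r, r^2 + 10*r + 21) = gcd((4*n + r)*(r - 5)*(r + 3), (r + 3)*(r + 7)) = r + 3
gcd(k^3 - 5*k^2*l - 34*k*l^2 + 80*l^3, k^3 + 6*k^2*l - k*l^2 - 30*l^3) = k^2 + 3*k*l - 10*l^2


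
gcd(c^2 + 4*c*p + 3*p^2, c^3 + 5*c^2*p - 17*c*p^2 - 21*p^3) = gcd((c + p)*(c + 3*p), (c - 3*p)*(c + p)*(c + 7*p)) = c + p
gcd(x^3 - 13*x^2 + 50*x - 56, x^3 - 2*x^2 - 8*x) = x - 4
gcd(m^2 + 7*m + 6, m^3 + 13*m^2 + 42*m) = m + 6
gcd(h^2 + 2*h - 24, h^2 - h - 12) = h - 4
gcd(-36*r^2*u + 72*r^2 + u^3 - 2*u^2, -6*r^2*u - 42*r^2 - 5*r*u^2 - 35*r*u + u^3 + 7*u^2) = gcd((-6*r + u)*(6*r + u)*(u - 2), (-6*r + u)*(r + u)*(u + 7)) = 6*r - u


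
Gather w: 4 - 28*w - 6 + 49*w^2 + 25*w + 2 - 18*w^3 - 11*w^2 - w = -18*w^3 + 38*w^2 - 4*w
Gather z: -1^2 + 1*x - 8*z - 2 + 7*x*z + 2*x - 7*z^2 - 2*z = 3*x - 7*z^2 + z*(7*x - 10) - 3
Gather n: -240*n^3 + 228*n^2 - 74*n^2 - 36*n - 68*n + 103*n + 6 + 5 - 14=-240*n^3 + 154*n^2 - n - 3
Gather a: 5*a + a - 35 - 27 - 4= 6*a - 66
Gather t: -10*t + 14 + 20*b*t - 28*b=-28*b + t*(20*b - 10) + 14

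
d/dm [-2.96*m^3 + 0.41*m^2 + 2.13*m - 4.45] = -8.88*m^2 + 0.82*m + 2.13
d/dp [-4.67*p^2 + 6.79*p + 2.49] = 6.79 - 9.34*p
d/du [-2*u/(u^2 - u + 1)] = 2*(u^2 - 1)/(u^4 - 2*u^3 + 3*u^2 - 2*u + 1)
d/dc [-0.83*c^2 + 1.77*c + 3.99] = 1.77 - 1.66*c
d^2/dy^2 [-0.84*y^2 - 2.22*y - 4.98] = -1.68000000000000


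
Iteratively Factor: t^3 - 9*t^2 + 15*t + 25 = (t - 5)*(t^2 - 4*t - 5) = (t - 5)*(t + 1)*(t - 5)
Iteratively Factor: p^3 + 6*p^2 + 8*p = (p + 2)*(p^2 + 4*p) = p*(p + 2)*(p + 4)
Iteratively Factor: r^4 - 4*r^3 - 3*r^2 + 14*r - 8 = (r - 4)*(r^3 - 3*r + 2) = (r - 4)*(r - 1)*(r^2 + r - 2) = (r - 4)*(r - 1)*(r + 2)*(r - 1)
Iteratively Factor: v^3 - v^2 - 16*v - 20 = (v - 5)*(v^2 + 4*v + 4) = (v - 5)*(v + 2)*(v + 2)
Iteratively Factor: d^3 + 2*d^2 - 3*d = (d + 3)*(d^2 - d) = d*(d + 3)*(d - 1)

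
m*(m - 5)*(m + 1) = m^3 - 4*m^2 - 5*m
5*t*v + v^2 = v*(5*t + v)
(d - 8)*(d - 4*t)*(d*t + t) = d^3*t - 4*d^2*t^2 - 7*d^2*t + 28*d*t^2 - 8*d*t + 32*t^2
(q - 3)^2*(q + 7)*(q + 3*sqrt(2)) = q^4 + q^3 + 3*sqrt(2)*q^3 - 33*q^2 + 3*sqrt(2)*q^2 - 99*sqrt(2)*q + 63*q + 189*sqrt(2)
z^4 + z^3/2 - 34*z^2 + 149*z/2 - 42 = (z - 4)*(z - 3/2)*(z - 1)*(z + 7)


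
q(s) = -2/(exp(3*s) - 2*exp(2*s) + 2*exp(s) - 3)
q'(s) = -2*(-3*exp(3*s) + 4*exp(2*s) - 2*exp(s))/(exp(3*s) - 2*exp(2*s) + 2*exp(s) - 3)^2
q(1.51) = -0.03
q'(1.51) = 0.12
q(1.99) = -0.01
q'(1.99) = 0.02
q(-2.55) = 0.70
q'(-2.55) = 0.03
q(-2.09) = 0.72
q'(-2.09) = 0.05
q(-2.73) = 0.69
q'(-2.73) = 0.03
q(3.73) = -0.00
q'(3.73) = 0.00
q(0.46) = 2.28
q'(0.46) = 13.19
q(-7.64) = 0.67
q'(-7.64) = 0.00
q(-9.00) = 0.67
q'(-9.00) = 0.00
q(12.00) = 0.00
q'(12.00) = 0.00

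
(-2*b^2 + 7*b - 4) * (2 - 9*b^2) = 18*b^4 - 63*b^3 + 32*b^2 + 14*b - 8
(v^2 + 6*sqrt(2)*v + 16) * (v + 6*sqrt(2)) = v^3 + 12*sqrt(2)*v^2 + 88*v + 96*sqrt(2)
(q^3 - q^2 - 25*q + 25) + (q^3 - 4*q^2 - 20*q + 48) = 2*q^3 - 5*q^2 - 45*q + 73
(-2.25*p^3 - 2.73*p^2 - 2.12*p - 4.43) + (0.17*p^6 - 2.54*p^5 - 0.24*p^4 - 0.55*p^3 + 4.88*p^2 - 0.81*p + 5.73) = 0.17*p^6 - 2.54*p^5 - 0.24*p^4 - 2.8*p^3 + 2.15*p^2 - 2.93*p + 1.3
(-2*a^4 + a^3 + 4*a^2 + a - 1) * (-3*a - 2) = 6*a^5 + a^4 - 14*a^3 - 11*a^2 + a + 2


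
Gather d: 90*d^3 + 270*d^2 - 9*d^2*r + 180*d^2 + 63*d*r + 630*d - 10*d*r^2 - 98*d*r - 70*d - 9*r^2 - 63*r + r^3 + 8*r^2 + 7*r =90*d^3 + d^2*(450 - 9*r) + d*(-10*r^2 - 35*r + 560) + r^3 - r^2 - 56*r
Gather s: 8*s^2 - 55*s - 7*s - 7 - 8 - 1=8*s^2 - 62*s - 16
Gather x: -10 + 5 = -5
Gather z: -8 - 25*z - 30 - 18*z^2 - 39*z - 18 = -18*z^2 - 64*z - 56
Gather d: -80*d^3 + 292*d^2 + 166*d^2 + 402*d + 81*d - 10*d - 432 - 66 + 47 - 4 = -80*d^3 + 458*d^2 + 473*d - 455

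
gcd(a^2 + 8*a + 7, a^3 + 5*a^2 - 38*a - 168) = a + 7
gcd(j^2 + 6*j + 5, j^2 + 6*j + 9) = 1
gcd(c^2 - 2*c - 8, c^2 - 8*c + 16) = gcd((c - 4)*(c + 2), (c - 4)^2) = c - 4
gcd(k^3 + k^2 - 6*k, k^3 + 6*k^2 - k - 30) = k^2 + k - 6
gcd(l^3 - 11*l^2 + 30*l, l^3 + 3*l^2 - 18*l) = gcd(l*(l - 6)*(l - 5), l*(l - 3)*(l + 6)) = l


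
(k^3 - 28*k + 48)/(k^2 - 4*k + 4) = (k^2 + 2*k - 24)/(k - 2)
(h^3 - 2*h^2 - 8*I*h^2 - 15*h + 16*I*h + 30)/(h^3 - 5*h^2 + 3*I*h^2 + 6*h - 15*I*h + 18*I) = (h^2 - 8*I*h - 15)/(h^2 + 3*h*(-1 + I) - 9*I)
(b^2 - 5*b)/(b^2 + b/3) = 3*(b - 5)/(3*b + 1)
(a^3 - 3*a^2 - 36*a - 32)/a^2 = a - 3 - 36/a - 32/a^2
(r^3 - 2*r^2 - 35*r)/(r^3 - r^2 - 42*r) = (r + 5)/(r + 6)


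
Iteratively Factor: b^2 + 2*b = (b + 2)*(b)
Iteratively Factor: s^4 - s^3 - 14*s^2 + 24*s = (s - 3)*(s^3 + 2*s^2 - 8*s) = (s - 3)*(s + 4)*(s^2 - 2*s) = s*(s - 3)*(s + 4)*(s - 2)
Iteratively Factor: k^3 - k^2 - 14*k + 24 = (k + 4)*(k^2 - 5*k + 6) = (k - 3)*(k + 4)*(k - 2)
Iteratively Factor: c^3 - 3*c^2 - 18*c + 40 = (c + 4)*(c^2 - 7*c + 10) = (c - 5)*(c + 4)*(c - 2)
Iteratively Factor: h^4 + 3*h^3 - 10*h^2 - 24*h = (h + 2)*(h^3 + h^2 - 12*h) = (h + 2)*(h + 4)*(h^2 - 3*h) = h*(h + 2)*(h + 4)*(h - 3)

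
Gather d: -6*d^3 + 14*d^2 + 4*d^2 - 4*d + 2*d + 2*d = -6*d^3 + 18*d^2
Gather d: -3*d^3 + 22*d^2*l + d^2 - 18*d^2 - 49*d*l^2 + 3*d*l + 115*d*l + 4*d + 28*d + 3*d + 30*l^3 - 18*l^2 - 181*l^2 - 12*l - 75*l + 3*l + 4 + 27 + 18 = -3*d^3 + d^2*(22*l - 17) + d*(-49*l^2 + 118*l + 35) + 30*l^3 - 199*l^2 - 84*l + 49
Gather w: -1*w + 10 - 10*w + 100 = 110 - 11*w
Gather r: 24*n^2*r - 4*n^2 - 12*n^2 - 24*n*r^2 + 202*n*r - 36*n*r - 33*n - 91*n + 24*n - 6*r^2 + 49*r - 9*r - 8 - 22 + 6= -16*n^2 - 100*n + r^2*(-24*n - 6) + r*(24*n^2 + 166*n + 40) - 24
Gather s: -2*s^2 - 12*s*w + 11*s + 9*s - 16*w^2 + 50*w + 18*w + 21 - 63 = -2*s^2 + s*(20 - 12*w) - 16*w^2 + 68*w - 42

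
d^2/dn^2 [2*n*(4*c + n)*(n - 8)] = 16*c + 12*n - 32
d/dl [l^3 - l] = 3*l^2 - 1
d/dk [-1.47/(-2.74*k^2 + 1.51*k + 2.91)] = (2.2197 - 8.0556*k)/(-2.74*k^2 + 1.51*k + 2.91)^2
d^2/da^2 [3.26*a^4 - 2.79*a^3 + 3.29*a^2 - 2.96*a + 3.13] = 39.12*a^2 - 16.74*a + 6.58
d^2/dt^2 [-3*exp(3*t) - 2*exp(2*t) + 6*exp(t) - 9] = (-27*exp(2*t) - 8*exp(t) + 6)*exp(t)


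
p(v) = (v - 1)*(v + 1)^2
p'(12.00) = 455.00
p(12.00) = 1859.00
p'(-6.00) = 95.00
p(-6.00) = -175.00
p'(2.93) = 30.61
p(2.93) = 29.81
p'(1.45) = 8.21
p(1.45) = 2.70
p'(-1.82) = 5.30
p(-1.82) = -1.90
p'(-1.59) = 3.40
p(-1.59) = -0.90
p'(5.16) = 89.20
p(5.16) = 157.85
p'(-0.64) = -1.05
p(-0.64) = -0.21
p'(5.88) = 114.48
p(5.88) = 230.99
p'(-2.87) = 17.97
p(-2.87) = -13.53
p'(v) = (v - 1)*(2*v + 2) + (v + 1)^2 = (v + 1)*(3*v - 1)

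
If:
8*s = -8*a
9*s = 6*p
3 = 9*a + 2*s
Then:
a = 3/7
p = -9/14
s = -3/7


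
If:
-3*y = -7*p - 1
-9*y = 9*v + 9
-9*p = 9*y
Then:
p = -1/10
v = -11/10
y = 1/10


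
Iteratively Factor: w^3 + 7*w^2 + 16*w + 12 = (w + 2)*(w^2 + 5*w + 6) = (w + 2)^2*(w + 3)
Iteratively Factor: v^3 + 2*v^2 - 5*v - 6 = (v + 1)*(v^2 + v - 6) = (v - 2)*(v + 1)*(v + 3)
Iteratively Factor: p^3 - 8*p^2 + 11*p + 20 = (p + 1)*(p^2 - 9*p + 20) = (p - 5)*(p + 1)*(p - 4)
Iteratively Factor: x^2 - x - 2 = (x - 2)*(x + 1)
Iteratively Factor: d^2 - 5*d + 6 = (d - 3)*(d - 2)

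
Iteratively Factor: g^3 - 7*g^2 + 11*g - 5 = (g - 1)*(g^2 - 6*g + 5) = (g - 5)*(g - 1)*(g - 1)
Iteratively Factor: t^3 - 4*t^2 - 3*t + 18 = (t - 3)*(t^2 - t - 6) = (t - 3)^2*(t + 2)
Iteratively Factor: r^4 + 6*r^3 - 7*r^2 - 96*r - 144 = (r - 4)*(r^3 + 10*r^2 + 33*r + 36) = (r - 4)*(r + 3)*(r^2 + 7*r + 12) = (r - 4)*(r + 3)*(r + 4)*(r + 3)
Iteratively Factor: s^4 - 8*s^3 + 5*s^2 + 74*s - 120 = (s - 2)*(s^3 - 6*s^2 - 7*s + 60) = (s - 2)*(s + 3)*(s^2 - 9*s + 20) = (s - 5)*(s - 2)*(s + 3)*(s - 4)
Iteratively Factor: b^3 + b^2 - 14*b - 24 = (b + 3)*(b^2 - 2*b - 8) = (b - 4)*(b + 3)*(b + 2)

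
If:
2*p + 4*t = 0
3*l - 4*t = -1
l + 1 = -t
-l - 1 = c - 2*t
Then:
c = -6/7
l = -5/7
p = 4/7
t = -2/7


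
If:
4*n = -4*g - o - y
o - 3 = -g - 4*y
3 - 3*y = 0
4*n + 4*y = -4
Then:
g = 8/3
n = -2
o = -11/3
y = 1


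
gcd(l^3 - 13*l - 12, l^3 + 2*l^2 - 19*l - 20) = l^2 - 3*l - 4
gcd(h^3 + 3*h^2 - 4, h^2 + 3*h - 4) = h - 1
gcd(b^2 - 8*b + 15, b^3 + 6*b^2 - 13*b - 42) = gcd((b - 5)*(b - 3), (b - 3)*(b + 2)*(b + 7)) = b - 3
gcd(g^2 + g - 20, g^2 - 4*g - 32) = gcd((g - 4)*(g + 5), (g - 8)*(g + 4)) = 1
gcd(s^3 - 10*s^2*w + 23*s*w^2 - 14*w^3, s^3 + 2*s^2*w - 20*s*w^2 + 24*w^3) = s - 2*w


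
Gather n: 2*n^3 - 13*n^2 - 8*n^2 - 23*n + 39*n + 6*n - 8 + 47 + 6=2*n^3 - 21*n^2 + 22*n + 45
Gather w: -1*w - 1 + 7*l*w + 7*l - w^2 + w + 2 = 7*l*w + 7*l - w^2 + 1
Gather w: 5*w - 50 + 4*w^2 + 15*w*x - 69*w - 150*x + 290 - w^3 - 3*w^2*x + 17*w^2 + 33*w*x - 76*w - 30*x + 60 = -w^3 + w^2*(21 - 3*x) + w*(48*x - 140) - 180*x + 300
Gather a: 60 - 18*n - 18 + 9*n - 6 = 36 - 9*n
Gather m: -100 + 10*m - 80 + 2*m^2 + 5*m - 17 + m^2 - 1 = 3*m^2 + 15*m - 198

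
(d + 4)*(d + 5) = d^2 + 9*d + 20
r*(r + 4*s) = r^2 + 4*r*s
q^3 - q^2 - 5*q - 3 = (q - 3)*(q + 1)^2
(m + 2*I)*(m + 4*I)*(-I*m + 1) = -I*m^3 + 7*m^2 + 14*I*m - 8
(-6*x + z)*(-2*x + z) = 12*x^2 - 8*x*z + z^2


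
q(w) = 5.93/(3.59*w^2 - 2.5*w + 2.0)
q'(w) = 5.93*(2.5 - 7.18*w)/(3.59*w^2 - 2.5*w + 2.0)^2 = (14.825 - 42.5774*w)/(3.59*w^2 - 2.5*w + 2.0)^2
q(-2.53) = 0.19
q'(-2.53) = 0.13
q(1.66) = 0.77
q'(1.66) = -0.93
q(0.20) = 3.61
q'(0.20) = 2.34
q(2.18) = 0.44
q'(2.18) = -0.42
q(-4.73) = 0.06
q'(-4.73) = 0.02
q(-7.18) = 0.03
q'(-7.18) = 0.01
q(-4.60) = 0.07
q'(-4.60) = 0.03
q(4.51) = 0.09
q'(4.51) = -0.04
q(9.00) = 0.02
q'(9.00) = -0.01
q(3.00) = 0.22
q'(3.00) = -0.16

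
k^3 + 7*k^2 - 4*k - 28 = (k - 2)*(k + 2)*(k + 7)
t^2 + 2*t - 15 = (t - 3)*(t + 5)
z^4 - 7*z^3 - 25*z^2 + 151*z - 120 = (z - 8)*(z - 3)*(z - 1)*(z + 5)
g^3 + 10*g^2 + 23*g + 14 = (g + 1)*(g + 2)*(g + 7)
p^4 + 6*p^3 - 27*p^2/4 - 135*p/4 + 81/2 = (p - 3/2)^2*(p + 3)*(p + 6)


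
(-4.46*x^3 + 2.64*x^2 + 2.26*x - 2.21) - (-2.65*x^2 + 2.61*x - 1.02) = -4.46*x^3 + 5.29*x^2 - 0.35*x - 1.19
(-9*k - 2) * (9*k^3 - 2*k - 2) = -81*k^4 - 18*k^3 + 18*k^2 + 22*k + 4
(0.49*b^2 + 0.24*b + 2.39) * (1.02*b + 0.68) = 0.4998*b^3 + 0.578*b^2 + 2.601*b + 1.6252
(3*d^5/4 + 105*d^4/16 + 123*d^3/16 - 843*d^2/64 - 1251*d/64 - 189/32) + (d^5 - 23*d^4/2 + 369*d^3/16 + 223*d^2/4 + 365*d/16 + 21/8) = 7*d^5/4 - 79*d^4/16 + 123*d^3/4 + 2725*d^2/64 + 209*d/64 - 105/32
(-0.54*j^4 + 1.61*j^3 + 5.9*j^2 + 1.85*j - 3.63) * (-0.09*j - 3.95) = 0.0486*j^5 + 1.9881*j^4 - 6.8905*j^3 - 23.4715*j^2 - 6.9808*j + 14.3385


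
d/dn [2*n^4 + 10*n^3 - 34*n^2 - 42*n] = 8*n^3 + 30*n^2 - 68*n - 42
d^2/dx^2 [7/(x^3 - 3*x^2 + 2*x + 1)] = 14*(3*(1 - x)*(x^3 - 3*x^2 + 2*x + 1) + (3*x^2 - 6*x + 2)^2)/(x^3 - 3*x^2 + 2*x + 1)^3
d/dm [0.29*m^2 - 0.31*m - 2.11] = 0.58*m - 0.31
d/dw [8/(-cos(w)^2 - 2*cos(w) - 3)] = -16*(cos(w) + 1)*sin(w)/(cos(w)^2 + 2*cos(w) + 3)^2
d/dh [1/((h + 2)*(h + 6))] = 2*(-h - 4)/(h^4 + 16*h^3 + 88*h^2 + 192*h + 144)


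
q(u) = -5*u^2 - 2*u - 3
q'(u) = -10*u - 2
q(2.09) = -29.02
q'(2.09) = -22.90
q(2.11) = -29.48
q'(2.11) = -23.10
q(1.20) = -12.60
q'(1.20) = -14.00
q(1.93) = -25.48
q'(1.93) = -21.30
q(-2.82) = -37.12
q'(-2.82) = 26.20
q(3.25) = -62.31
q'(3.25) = -34.50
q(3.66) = -77.30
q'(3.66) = -38.60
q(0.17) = -3.48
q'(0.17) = -3.70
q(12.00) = -747.00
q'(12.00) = -122.00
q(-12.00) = -699.00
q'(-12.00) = 118.00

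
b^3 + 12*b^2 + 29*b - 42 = (b - 1)*(b + 6)*(b + 7)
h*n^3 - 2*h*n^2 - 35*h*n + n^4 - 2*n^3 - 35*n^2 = n*(h + n)*(n - 7)*(n + 5)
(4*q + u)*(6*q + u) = 24*q^2 + 10*q*u + u^2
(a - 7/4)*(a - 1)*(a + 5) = a^3 + 9*a^2/4 - 12*a + 35/4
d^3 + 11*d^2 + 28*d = d*(d + 4)*(d + 7)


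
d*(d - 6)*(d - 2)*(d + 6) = d^4 - 2*d^3 - 36*d^2 + 72*d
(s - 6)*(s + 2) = s^2 - 4*s - 12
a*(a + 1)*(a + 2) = a^3 + 3*a^2 + 2*a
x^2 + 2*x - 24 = (x - 4)*(x + 6)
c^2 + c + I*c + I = (c + 1)*(c + I)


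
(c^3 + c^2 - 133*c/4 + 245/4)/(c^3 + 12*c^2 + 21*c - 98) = (c^2 - 6*c + 35/4)/(c^2 + 5*c - 14)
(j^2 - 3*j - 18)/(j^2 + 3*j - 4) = (j^2 - 3*j - 18)/(j^2 + 3*j - 4)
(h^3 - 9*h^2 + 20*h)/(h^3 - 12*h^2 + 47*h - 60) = h/(h - 3)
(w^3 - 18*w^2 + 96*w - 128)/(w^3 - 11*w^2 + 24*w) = (w^2 - 10*w + 16)/(w*(w - 3))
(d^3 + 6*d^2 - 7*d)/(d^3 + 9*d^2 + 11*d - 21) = d/(d + 3)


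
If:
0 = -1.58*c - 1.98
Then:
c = -1.25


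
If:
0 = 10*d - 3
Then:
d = 3/10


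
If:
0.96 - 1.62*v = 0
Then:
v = 0.59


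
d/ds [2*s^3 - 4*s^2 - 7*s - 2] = 6*s^2 - 8*s - 7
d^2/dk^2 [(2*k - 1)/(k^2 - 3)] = 2*(4*k^2*(2*k - 1) + (1 - 6*k)*(k^2 - 3))/(k^2 - 3)^3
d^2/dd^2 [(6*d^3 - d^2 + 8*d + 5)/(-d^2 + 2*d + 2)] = 6*(-14*d^3 - 27*d^2 - 30*d + 2)/(d^6 - 6*d^5 + 6*d^4 + 16*d^3 - 12*d^2 - 24*d - 8)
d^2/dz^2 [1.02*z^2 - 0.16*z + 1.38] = 2.04000000000000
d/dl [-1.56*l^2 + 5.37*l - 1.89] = 5.37 - 3.12*l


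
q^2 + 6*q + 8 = (q + 2)*(q + 4)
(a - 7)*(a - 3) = a^2 - 10*a + 21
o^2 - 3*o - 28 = (o - 7)*(o + 4)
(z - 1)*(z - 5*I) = z^2 - z - 5*I*z + 5*I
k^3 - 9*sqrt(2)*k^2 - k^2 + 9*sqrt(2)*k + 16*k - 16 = (k - 1)*(k - 8*sqrt(2))*(k - sqrt(2))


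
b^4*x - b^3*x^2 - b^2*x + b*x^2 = b*(b - 1)*(b - x)*(b*x + x)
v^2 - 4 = (v - 2)*(v + 2)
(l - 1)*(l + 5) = l^2 + 4*l - 5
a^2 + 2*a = a*(a + 2)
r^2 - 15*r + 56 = (r - 8)*(r - 7)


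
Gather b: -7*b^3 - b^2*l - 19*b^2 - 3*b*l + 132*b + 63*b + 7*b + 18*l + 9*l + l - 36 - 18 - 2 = -7*b^3 + b^2*(-l - 19) + b*(202 - 3*l) + 28*l - 56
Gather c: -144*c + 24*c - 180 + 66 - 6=-120*c - 120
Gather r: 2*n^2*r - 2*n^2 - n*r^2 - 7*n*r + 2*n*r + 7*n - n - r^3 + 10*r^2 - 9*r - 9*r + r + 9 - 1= -2*n^2 + 6*n - r^3 + r^2*(10 - n) + r*(2*n^2 - 5*n - 17) + 8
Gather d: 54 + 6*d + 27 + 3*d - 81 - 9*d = 0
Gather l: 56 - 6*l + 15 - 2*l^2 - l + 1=-2*l^2 - 7*l + 72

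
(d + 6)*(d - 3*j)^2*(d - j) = d^4 - 7*d^3*j + 6*d^3 + 15*d^2*j^2 - 42*d^2*j - 9*d*j^3 + 90*d*j^2 - 54*j^3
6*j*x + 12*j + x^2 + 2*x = (6*j + x)*(x + 2)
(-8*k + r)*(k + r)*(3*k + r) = -24*k^3 - 29*k^2*r - 4*k*r^2 + r^3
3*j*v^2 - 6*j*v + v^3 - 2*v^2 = v*(3*j + v)*(v - 2)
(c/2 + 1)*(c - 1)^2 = c^3/2 - 3*c/2 + 1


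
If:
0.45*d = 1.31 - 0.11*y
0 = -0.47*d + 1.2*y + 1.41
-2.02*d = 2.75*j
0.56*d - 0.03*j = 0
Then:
No Solution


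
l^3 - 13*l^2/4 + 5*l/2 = l*(l - 2)*(l - 5/4)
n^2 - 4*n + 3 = (n - 3)*(n - 1)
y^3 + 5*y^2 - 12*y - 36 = (y - 3)*(y + 2)*(y + 6)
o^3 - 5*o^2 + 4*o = o*(o - 4)*(o - 1)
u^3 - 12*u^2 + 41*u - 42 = (u - 7)*(u - 3)*(u - 2)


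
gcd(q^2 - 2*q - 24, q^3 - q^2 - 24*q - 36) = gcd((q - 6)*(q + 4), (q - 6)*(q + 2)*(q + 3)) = q - 6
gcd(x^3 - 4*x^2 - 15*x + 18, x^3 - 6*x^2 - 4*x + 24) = x - 6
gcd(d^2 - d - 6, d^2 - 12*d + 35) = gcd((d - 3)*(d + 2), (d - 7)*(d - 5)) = 1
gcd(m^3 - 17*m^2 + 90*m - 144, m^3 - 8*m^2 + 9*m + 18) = m^2 - 9*m + 18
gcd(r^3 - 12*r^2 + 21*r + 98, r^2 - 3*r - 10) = r + 2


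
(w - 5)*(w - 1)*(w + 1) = w^3 - 5*w^2 - w + 5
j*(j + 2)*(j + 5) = j^3 + 7*j^2 + 10*j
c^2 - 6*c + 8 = (c - 4)*(c - 2)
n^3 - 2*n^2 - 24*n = n*(n - 6)*(n + 4)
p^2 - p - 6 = (p - 3)*(p + 2)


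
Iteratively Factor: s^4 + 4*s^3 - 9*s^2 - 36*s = (s - 3)*(s^3 + 7*s^2 + 12*s) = (s - 3)*(s + 4)*(s^2 + 3*s) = s*(s - 3)*(s + 4)*(s + 3)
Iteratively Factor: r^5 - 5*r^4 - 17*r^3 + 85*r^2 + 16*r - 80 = (r - 4)*(r^4 - r^3 - 21*r^2 + r + 20) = (r - 5)*(r - 4)*(r^3 + 4*r^2 - r - 4) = (r - 5)*(r - 4)*(r + 4)*(r^2 - 1) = (r - 5)*(r - 4)*(r - 1)*(r + 4)*(r + 1)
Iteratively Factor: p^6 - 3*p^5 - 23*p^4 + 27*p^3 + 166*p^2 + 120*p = (p)*(p^5 - 3*p^4 - 23*p^3 + 27*p^2 + 166*p + 120) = p*(p - 4)*(p^4 + p^3 - 19*p^2 - 49*p - 30) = p*(p - 4)*(p + 2)*(p^3 - p^2 - 17*p - 15) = p*(p - 4)*(p + 1)*(p + 2)*(p^2 - 2*p - 15) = p*(p - 5)*(p - 4)*(p + 1)*(p + 2)*(p + 3)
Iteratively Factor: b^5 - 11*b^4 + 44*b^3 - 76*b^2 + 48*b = (b)*(b^4 - 11*b^3 + 44*b^2 - 76*b + 48) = b*(b - 4)*(b^3 - 7*b^2 + 16*b - 12) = b*(b - 4)*(b - 3)*(b^2 - 4*b + 4) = b*(b - 4)*(b - 3)*(b - 2)*(b - 2)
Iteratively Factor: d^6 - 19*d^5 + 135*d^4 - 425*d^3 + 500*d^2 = (d)*(d^5 - 19*d^4 + 135*d^3 - 425*d^2 + 500*d) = d*(d - 5)*(d^4 - 14*d^3 + 65*d^2 - 100*d) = d*(d - 5)*(d - 4)*(d^3 - 10*d^2 + 25*d) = d*(d - 5)^2*(d - 4)*(d^2 - 5*d) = d^2*(d - 5)^2*(d - 4)*(d - 5)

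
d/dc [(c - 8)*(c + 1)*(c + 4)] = 3*c^2 - 6*c - 36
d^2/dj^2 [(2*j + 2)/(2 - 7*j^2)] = 28*(-28*j^2*(j + 1) + (3*j + 1)*(7*j^2 - 2))/(7*j^2 - 2)^3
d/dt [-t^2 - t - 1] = -2*t - 1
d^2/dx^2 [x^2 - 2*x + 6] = 2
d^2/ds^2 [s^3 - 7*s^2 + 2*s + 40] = 6*s - 14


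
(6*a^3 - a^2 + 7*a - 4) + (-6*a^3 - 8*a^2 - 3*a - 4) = -9*a^2 + 4*a - 8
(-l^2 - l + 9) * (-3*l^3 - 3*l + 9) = 3*l^5 + 3*l^4 - 24*l^3 - 6*l^2 - 36*l + 81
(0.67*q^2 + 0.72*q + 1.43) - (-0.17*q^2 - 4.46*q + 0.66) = 0.84*q^2 + 5.18*q + 0.77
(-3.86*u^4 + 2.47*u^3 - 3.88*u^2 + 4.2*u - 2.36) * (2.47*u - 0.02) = -9.5342*u^5 + 6.1781*u^4 - 9.633*u^3 + 10.4516*u^2 - 5.9132*u + 0.0472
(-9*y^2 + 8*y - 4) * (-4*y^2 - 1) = 36*y^4 - 32*y^3 + 25*y^2 - 8*y + 4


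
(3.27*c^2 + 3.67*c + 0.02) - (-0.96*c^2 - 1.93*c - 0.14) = 4.23*c^2 + 5.6*c + 0.16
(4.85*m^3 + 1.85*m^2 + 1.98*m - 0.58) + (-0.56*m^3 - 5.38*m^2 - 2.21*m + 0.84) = 4.29*m^3 - 3.53*m^2 - 0.23*m + 0.26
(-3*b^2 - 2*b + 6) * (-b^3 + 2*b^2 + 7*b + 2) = 3*b^5 - 4*b^4 - 31*b^3 - 8*b^2 + 38*b + 12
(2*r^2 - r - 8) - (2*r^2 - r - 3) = -5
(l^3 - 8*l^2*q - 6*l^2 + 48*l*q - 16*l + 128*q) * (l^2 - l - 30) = l^5 - 8*l^4*q - 7*l^4 + 56*l^3*q - 40*l^3 + 320*l^2*q + 196*l^2 - 1568*l*q + 480*l - 3840*q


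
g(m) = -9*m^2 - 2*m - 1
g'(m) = -18*m - 2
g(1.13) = -14.75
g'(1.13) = -22.34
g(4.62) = -202.34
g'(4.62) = -85.16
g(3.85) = -142.10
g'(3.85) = -71.30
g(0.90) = -10.09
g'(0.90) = -18.20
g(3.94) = -148.59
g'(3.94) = -72.92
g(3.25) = -102.56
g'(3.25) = -60.50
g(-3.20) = -86.76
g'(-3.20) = 55.60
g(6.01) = -338.10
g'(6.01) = -110.18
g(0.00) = -1.00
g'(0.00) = -2.00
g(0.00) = -1.00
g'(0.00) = -2.00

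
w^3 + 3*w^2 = w^2*(w + 3)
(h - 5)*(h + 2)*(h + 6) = h^3 + 3*h^2 - 28*h - 60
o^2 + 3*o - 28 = (o - 4)*(o + 7)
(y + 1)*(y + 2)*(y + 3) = y^3 + 6*y^2 + 11*y + 6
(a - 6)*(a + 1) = a^2 - 5*a - 6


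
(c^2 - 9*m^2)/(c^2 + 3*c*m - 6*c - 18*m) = (c - 3*m)/(c - 6)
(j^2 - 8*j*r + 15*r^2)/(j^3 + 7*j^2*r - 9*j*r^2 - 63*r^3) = (j - 5*r)/(j^2 + 10*j*r + 21*r^2)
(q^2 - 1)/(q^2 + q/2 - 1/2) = 2*(q - 1)/(2*q - 1)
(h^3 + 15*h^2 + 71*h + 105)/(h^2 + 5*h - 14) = (h^2 + 8*h + 15)/(h - 2)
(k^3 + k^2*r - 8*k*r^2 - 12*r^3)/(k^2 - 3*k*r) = k + 4*r + 4*r^2/k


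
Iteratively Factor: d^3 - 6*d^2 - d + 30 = (d - 5)*(d^2 - d - 6) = (d - 5)*(d - 3)*(d + 2)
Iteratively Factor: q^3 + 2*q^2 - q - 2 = (q + 2)*(q^2 - 1) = (q - 1)*(q + 2)*(q + 1)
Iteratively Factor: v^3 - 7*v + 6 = (v + 3)*(v^2 - 3*v + 2) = (v - 2)*(v + 3)*(v - 1)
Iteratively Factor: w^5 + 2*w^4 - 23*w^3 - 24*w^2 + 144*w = (w + 4)*(w^4 - 2*w^3 - 15*w^2 + 36*w) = w*(w + 4)*(w^3 - 2*w^2 - 15*w + 36) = w*(w - 3)*(w + 4)*(w^2 + w - 12) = w*(w - 3)^2*(w + 4)*(w + 4)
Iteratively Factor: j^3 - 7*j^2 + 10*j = (j)*(j^2 - 7*j + 10) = j*(j - 2)*(j - 5)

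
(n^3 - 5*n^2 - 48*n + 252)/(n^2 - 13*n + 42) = (n^2 + n - 42)/(n - 7)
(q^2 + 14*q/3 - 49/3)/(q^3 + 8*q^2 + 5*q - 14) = (q - 7/3)/(q^2 + q - 2)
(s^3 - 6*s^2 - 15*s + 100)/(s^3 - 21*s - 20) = (s - 5)/(s + 1)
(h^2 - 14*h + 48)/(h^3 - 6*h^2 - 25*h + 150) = (h - 8)/(h^2 - 25)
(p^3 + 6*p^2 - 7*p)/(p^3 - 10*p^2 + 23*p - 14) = p*(p + 7)/(p^2 - 9*p + 14)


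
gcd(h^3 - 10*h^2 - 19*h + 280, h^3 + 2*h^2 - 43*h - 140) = h^2 - 2*h - 35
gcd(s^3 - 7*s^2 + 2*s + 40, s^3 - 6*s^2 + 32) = s^2 - 2*s - 8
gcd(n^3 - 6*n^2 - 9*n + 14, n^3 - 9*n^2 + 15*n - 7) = n^2 - 8*n + 7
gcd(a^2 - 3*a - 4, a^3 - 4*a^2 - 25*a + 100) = a - 4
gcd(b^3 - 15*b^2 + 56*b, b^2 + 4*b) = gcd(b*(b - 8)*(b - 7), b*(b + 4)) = b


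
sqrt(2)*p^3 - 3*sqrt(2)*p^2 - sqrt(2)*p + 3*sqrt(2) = (p - 3)*(p - 1)*(sqrt(2)*p + sqrt(2))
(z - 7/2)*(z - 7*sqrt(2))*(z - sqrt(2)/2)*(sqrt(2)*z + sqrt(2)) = sqrt(2)*z^4 - 15*z^3 - 5*sqrt(2)*z^3/2 + 7*sqrt(2)*z^2/2 + 75*z^2/2 - 35*sqrt(2)*z/2 + 105*z/2 - 49*sqrt(2)/2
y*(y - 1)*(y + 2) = y^3 + y^2 - 2*y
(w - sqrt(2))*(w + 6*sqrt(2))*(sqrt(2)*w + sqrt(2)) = sqrt(2)*w^3 + sqrt(2)*w^2 + 10*w^2 - 12*sqrt(2)*w + 10*w - 12*sqrt(2)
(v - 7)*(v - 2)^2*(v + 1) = v^4 - 10*v^3 + 21*v^2 + 4*v - 28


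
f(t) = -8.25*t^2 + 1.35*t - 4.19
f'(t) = 1.35 - 16.5*t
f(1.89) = -31.11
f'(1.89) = -29.84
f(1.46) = -19.80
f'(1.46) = -22.74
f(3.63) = -108.00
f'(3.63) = -58.54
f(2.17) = -40.11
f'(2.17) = -34.46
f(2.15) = -39.42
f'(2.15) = -34.12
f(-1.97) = -38.87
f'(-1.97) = 33.86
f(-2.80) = -72.65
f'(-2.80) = 47.55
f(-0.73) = -9.57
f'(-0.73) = 13.40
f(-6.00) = -309.29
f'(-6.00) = 100.35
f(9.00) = -660.29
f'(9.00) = -147.15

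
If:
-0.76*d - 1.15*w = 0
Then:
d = -1.51315789473684*w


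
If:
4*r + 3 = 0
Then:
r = -3/4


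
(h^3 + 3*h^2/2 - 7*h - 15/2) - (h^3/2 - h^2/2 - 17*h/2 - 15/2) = h^3/2 + 2*h^2 + 3*h/2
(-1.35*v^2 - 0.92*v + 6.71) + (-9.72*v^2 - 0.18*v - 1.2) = -11.07*v^2 - 1.1*v + 5.51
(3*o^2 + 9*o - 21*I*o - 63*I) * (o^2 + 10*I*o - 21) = 3*o^4 + 9*o^3 + 9*I*o^3 + 147*o^2 + 27*I*o^2 + 441*o + 441*I*o + 1323*I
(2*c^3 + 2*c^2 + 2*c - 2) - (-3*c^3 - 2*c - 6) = 5*c^3 + 2*c^2 + 4*c + 4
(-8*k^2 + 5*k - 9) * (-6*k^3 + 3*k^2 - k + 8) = 48*k^5 - 54*k^4 + 77*k^3 - 96*k^2 + 49*k - 72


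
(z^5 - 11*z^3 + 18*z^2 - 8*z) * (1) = z^5 - 11*z^3 + 18*z^2 - 8*z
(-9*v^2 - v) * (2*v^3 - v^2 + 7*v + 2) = -18*v^5 + 7*v^4 - 62*v^3 - 25*v^2 - 2*v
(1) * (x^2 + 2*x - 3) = x^2 + 2*x - 3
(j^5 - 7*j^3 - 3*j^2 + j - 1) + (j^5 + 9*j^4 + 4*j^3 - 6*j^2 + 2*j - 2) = 2*j^5 + 9*j^4 - 3*j^3 - 9*j^2 + 3*j - 3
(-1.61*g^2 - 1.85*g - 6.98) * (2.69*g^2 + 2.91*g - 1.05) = -4.3309*g^4 - 9.6616*g^3 - 22.4692*g^2 - 18.3693*g + 7.329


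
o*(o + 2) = o^2 + 2*o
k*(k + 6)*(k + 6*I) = k^3 + 6*k^2 + 6*I*k^2 + 36*I*k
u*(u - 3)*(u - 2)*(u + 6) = u^4 + u^3 - 24*u^2 + 36*u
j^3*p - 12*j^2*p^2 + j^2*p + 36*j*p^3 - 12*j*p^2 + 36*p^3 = (j - 6*p)^2*(j*p + p)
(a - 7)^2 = a^2 - 14*a + 49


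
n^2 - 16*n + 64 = (n - 8)^2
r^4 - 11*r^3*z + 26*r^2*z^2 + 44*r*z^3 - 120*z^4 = (r - 6*z)*(r - 5*z)*(r - 2*z)*(r + 2*z)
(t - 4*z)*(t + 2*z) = t^2 - 2*t*z - 8*z^2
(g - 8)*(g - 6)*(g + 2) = g^3 - 12*g^2 + 20*g + 96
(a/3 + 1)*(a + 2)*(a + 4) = a^3/3 + 3*a^2 + 26*a/3 + 8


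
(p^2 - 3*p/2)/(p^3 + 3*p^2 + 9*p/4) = 2*(2*p - 3)/(4*p^2 + 12*p + 9)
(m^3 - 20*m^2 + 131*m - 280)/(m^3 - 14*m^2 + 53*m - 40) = (m - 7)/(m - 1)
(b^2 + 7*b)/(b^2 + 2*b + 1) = b*(b + 7)/(b^2 + 2*b + 1)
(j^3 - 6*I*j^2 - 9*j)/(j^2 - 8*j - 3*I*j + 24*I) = j*(j - 3*I)/(j - 8)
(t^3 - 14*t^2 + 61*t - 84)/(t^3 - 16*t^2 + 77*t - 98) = (t^2 - 7*t + 12)/(t^2 - 9*t + 14)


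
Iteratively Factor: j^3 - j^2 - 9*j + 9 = (j - 3)*(j^2 + 2*j - 3) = (j - 3)*(j + 3)*(j - 1)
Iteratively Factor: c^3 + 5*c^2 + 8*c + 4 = (c + 2)*(c^2 + 3*c + 2) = (c + 1)*(c + 2)*(c + 2)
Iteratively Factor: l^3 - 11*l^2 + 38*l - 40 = (l - 2)*(l^2 - 9*l + 20) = (l - 4)*(l - 2)*(l - 5)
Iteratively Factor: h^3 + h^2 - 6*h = (h)*(h^2 + h - 6) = h*(h + 3)*(h - 2)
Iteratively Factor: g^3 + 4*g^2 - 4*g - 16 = (g + 2)*(g^2 + 2*g - 8) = (g + 2)*(g + 4)*(g - 2)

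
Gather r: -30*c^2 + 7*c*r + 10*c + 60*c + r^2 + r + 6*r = -30*c^2 + 70*c + r^2 + r*(7*c + 7)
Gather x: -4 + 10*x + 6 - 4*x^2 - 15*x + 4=-4*x^2 - 5*x + 6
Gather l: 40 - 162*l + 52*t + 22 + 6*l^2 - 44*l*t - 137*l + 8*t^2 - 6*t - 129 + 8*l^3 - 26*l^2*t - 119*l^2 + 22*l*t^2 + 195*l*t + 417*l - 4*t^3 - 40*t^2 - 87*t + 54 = 8*l^3 + l^2*(-26*t - 113) + l*(22*t^2 + 151*t + 118) - 4*t^3 - 32*t^2 - 41*t - 13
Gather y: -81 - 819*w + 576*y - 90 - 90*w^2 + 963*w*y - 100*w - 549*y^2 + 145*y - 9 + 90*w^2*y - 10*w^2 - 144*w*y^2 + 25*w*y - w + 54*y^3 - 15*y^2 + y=-100*w^2 - 920*w + 54*y^3 + y^2*(-144*w - 564) + y*(90*w^2 + 988*w + 722) - 180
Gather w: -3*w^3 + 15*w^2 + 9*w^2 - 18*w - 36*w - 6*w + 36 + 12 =-3*w^3 + 24*w^2 - 60*w + 48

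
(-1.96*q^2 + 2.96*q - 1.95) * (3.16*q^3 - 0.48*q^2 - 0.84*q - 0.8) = -6.1936*q^5 + 10.2944*q^4 - 5.9364*q^3 + 0.0176000000000003*q^2 - 0.73*q + 1.56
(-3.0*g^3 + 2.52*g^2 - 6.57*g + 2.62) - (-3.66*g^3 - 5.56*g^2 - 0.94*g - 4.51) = 0.66*g^3 + 8.08*g^2 - 5.63*g + 7.13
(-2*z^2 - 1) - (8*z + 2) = -2*z^2 - 8*z - 3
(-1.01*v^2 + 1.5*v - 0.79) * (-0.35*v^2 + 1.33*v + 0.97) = 0.3535*v^4 - 1.8683*v^3 + 1.2918*v^2 + 0.4043*v - 0.7663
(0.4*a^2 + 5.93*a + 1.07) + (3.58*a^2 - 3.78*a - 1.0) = 3.98*a^2 + 2.15*a + 0.0700000000000001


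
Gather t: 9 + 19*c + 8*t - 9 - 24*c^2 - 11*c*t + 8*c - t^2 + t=-24*c^2 + 27*c - t^2 + t*(9 - 11*c)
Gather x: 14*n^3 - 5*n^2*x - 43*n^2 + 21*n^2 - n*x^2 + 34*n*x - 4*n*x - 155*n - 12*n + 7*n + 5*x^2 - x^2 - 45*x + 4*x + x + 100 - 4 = 14*n^3 - 22*n^2 - 160*n + x^2*(4 - n) + x*(-5*n^2 + 30*n - 40) + 96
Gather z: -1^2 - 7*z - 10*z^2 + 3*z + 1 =-10*z^2 - 4*z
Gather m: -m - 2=-m - 2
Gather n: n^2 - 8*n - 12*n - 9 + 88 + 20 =n^2 - 20*n + 99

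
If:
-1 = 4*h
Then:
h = -1/4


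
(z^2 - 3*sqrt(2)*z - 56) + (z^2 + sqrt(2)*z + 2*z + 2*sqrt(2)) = 2*z^2 - 2*sqrt(2)*z + 2*z - 56 + 2*sqrt(2)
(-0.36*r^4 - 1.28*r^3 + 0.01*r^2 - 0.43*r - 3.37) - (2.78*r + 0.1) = -0.36*r^4 - 1.28*r^3 + 0.01*r^2 - 3.21*r - 3.47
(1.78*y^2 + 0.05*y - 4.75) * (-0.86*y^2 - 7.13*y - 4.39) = -1.5308*y^4 - 12.7344*y^3 - 4.0857*y^2 + 33.648*y + 20.8525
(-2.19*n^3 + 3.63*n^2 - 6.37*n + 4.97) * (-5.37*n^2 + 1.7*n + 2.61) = 11.7603*n^5 - 23.2161*n^4 + 34.662*n^3 - 28.0436*n^2 - 8.1767*n + 12.9717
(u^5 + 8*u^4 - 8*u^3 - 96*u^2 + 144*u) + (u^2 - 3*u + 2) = u^5 + 8*u^4 - 8*u^3 - 95*u^2 + 141*u + 2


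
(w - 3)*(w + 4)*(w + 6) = w^3 + 7*w^2 - 6*w - 72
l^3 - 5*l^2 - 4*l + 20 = (l - 5)*(l - 2)*(l + 2)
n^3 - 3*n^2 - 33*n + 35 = (n - 7)*(n - 1)*(n + 5)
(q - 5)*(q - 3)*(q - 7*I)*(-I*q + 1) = -I*q^4 - 6*q^3 + 8*I*q^3 + 48*q^2 - 22*I*q^2 - 90*q + 56*I*q - 105*I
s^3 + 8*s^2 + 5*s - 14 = (s - 1)*(s + 2)*(s + 7)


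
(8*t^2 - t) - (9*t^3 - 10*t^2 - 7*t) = -9*t^3 + 18*t^2 + 6*t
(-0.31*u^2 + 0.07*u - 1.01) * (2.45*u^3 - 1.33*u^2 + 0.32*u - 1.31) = -0.7595*u^5 + 0.5838*u^4 - 2.6668*u^3 + 1.7718*u^2 - 0.4149*u + 1.3231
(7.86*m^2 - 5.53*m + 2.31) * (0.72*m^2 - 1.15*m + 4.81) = 5.6592*m^4 - 13.0206*m^3 + 45.8293*m^2 - 29.2558*m + 11.1111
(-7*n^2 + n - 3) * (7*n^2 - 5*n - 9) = -49*n^4 + 42*n^3 + 37*n^2 + 6*n + 27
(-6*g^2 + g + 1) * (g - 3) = -6*g^3 + 19*g^2 - 2*g - 3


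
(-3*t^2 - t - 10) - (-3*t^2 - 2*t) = t - 10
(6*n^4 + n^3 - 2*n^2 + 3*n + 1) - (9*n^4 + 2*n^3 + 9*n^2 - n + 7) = -3*n^4 - n^3 - 11*n^2 + 4*n - 6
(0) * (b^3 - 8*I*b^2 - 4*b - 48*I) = 0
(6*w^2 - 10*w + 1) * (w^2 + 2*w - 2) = 6*w^4 + 2*w^3 - 31*w^2 + 22*w - 2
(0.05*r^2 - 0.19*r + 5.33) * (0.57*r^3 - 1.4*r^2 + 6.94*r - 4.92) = 0.0285*r^5 - 0.1783*r^4 + 3.6511*r^3 - 9.0266*r^2 + 37.925*r - 26.2236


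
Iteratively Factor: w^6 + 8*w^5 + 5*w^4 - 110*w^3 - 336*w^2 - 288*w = (w)*(w^5 + 8*w^4 + 5*w^3 - 110*w^2 - 336*w - 288) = w*(w - 4)*(w^4 + 12*w^3 + 53*w^2 + 102*w + 72) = w*(w - 4)*(w + 4)*(w^3 + 8*w^2 + 21*w + 18) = w*(w - 4)*(w + 3)*(w + 4)*(w^2 + 5*w + 6) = w*(w - 4)*(w + 3)^2*(w + 4)*(w + 2)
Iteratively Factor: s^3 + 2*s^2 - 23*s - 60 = (s + 3)*(s^2 - s - 20) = (s + 3)*(s + 4)*(s - 5)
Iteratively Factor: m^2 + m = (m + 1)*(m)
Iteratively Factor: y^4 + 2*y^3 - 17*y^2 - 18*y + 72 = (y - 2)*(y^3 + 4*y^2 - 9*y - 36) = (y - 3)*(y - 2)*(y^2 + 7*y + 12) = (y - 3)*(y - 2)*(y + 3)*(y + 4)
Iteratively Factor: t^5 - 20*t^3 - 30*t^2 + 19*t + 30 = (t - 1)*(t^4 + t^3 - 19*t^2 - 49*t - 30) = (t - 1)*(t + 1)*(t^3 - 19*t - 30) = (t - 5)*(t - 1)*(t + 1)*(t^2 + 5*t + 6) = (t - 5)*(t - 1)*(t + 1)*(t + 3)*(t + 2)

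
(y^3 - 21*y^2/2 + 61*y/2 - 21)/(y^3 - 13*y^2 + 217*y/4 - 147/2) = 2*(y - 1)/(2*y - 7)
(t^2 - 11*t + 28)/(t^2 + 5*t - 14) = (t^2 - 11*t + 28)/(t^2 + 5*t - 14)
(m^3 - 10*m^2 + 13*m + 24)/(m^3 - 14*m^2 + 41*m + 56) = (m - 3)/(m - 7)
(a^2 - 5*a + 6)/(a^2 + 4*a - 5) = (a^2 - 5*a + 6)/(a^2 + 4*a - 5)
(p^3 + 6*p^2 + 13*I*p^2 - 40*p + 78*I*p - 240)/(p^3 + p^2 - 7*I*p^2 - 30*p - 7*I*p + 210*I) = (p^2 + 13*I*p - 40)/(p^2 - p*(5 + 7*I) + 35*I)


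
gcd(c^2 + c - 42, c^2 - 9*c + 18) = c - 6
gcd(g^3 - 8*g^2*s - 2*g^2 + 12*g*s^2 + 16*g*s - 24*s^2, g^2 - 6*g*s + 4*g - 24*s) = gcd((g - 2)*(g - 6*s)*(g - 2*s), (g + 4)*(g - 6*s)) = -g + 6*s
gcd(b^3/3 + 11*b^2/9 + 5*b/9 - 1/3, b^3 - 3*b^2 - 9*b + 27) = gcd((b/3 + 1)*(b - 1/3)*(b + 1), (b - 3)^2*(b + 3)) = b + 3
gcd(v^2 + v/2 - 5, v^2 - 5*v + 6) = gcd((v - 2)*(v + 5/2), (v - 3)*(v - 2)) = v - 2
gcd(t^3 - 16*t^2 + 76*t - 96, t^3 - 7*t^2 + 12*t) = 1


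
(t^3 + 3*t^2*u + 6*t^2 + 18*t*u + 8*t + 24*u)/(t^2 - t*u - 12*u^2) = (t^2 + 6*t + 8)/(t - 4*u)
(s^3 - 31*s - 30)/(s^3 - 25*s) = (s^2 - 5*s - 6)/(s*(s - 5))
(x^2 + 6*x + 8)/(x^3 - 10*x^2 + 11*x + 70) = (x + 4)/(x^2 - 12*x + 35)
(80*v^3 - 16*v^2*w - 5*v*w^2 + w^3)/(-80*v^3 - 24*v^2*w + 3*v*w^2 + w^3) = (-4*v + w)/(4*v + w)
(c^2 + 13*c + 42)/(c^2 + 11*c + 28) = (c + 6)/(c + 4)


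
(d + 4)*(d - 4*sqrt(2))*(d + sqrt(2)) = d^3 - 3*sqrt(2)*d^2 + 4*d^2 - 12*sqrt(2)*d - 8*d - 32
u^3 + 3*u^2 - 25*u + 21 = (u - 3)*(u - 1)*(u + 7)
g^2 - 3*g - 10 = (g - 5)*(g + 2)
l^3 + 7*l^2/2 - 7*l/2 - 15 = (l - 2)*(l + 5/2)*(l + 3)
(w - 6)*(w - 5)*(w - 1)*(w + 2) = w^4 - 10*w^3 + 17*w^2 + 52*w - 60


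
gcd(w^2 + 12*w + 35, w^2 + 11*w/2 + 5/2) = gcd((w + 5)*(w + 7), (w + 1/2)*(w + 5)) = w + 5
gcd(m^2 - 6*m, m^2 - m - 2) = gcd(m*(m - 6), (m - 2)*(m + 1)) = 1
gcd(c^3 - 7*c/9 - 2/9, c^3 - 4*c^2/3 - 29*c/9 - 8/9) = c + 1/3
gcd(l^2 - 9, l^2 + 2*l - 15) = l - 3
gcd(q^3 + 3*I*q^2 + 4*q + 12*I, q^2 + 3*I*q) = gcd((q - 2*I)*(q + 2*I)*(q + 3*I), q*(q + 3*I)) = q + 3*I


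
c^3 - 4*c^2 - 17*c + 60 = (c - 5)*(c - 3)*(c + 4)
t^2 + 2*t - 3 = (t - 1)*(t + 3)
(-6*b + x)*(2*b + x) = -12*b^2 - 4*b*x + x^2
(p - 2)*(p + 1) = p^2 - p - 2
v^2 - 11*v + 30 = (v - 6)*(v - 5)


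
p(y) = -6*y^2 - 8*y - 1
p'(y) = -12*y - 8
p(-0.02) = -0.84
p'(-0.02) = -7.76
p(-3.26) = -38.69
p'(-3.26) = 31.12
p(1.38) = -23.47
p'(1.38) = -24.56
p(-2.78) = -25.13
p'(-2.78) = 25.36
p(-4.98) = -109.96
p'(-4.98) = 51.76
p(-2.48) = -18.06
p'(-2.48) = 21.76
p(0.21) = -2.94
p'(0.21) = -10.52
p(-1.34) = -1.05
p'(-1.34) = 8.08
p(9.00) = -559.00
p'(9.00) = -116.00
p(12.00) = -961.00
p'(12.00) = -152.00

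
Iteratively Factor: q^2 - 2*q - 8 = (q - 4)*(q + 2)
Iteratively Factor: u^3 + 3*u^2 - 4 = (u - 1)*(u^2 + 4*u + 4) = (u - 1)*(u + 2)*(u + 2)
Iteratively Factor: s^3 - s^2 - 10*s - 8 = (s + 2)*(s^2 - 3*s - 4) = (s - 4)*(s + 2)*(s + 1)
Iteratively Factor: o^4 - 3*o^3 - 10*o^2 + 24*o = (o)*(o^3 - 3*o^2 - 10*o + 24) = o*(o - 2)*(o^2 - o - 12) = o*(o - 2)*(o + 3)*(o - 4)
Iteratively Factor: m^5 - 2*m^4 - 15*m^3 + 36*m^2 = (m)*(m^4 - 2*m^3 - 15*m^2 + 36*m) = m*(m - 3)*(m^3 + m^2 - 12*m) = m^2*(m - 3)*(m^2 + m - 12) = m^2*(m - 3)*(m + 4)*(m - 3)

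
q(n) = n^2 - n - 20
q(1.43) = -19.39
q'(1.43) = 1.86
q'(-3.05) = -7.10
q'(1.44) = 1.88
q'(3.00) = 5.00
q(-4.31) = 2.89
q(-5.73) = 18.56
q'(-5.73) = -12.46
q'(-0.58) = -2.16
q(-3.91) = -0.80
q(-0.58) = -19.08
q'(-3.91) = -8.82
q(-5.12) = 11.33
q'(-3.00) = -7.00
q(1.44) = -19.37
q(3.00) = -14.00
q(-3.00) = -8.00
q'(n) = 2*n - 1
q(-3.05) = -7.65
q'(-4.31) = -9.62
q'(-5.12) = -11.24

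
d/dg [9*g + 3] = 9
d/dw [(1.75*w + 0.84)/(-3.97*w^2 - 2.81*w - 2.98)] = (6.9475*w^2 + 6.6696*w - 2.8546)/(15.7609*w^4 + 22.3114*w^3 + 31.5573*w^2 + 16.7476*w + 8.8804)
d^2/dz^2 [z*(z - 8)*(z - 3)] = 6*z - 22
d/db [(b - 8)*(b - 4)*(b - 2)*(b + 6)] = 4*b^3 - 24*b^2 - 56*b + 272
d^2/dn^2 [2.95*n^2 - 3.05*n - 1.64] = 5.90000000000000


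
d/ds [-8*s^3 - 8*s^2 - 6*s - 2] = -24*s^2 - 16*s - 6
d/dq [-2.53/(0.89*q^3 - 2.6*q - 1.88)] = (6.7551*q^2 - 6.578)/(-0.89*q^3 + 2.6*q + 1.88)^2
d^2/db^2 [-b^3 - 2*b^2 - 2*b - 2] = -6*b - 4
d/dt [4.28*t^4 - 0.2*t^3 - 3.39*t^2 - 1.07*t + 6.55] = 17.12*t^3 - 0.6*t^2 - 6.78*t - 1.07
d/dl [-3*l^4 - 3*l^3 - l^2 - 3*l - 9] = -12*l^3 - 9*l^2 - 2*l - 3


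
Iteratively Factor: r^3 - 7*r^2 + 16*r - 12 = (r - 2)*(r^2 - 5*r + 6) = (r - 3)*(r - 2)*(r - 2)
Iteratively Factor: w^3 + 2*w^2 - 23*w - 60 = (w + 3)*(w^2 - w - 20) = (w - 5)*(w + 3)*(w + 4)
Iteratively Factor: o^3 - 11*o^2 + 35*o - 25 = (o - 1)*(o^2 - 10*o + 25) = (o - 5)*(o - 1)*(o - 5)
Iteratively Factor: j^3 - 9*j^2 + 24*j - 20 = (j - 5)*(j^2 - 4*j + 4) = (j - 5)*(j - 2)*(j - 2)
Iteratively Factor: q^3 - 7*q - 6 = (q + 1)*(q^2 - q - 6) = (q - 3)*(q + 1)*(q + 2)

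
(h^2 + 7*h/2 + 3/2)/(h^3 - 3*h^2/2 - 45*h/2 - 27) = (2*h + 1)/(2*h^2 - 9*h - 18)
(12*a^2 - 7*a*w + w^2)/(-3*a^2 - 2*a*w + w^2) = (-4*a + w)/(a + w)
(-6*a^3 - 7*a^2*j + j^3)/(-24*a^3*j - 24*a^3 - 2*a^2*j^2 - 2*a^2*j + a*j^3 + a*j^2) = (6*a^3 + 7*a^2*j - j^3)/(a*(24*a^2*j + 24*a^2 + 2*a*j^2 + 2*a*j - j^3 - j^2))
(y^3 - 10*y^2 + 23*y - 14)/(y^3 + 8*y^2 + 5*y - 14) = (y^2 - 9*y + 14)/(y^2 + 9*y + 14)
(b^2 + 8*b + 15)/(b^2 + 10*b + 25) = (b + 3)/(b + 5)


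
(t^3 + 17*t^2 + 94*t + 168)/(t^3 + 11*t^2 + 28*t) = (t + 6)/t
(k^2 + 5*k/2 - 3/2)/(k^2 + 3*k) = (k - 1/2)/k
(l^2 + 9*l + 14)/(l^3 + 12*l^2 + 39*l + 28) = (l + 2)/(l^2 + 5*l + 4)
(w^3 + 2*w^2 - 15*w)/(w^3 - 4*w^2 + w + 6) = w*(w + 5)/(w^2 - w - 2)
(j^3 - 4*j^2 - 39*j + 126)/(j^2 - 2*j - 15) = (-j^3 + 4*j^2 + 39*j - 126)/(-j^2 + 2*j + 15)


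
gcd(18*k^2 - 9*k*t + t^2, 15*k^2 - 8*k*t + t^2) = -3*k + t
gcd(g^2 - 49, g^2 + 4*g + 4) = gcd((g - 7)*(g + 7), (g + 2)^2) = 1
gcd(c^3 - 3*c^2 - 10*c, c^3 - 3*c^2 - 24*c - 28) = c + 2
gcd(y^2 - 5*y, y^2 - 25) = y - 5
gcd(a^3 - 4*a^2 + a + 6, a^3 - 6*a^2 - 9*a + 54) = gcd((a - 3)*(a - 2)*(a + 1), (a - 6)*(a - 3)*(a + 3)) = a - 3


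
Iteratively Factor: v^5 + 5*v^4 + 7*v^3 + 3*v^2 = (v)*(v^4 + 5*v^3 + 7*v^2 + 3*v) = v*(v + 1)*(v^3 + 4*v^2 + 3*v) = v*(v + 1)*(v + 3)*(v^2 + v) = v^2*(v + 1)*(v + 3)*(v + 1)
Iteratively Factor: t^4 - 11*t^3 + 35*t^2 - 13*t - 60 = (t - 4)*(t^3 - 7*t^2 + 7*t + 15) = (t - 4)*(t + 1)*(t^2 - 8*t + 15) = (t - 4)*(t - 3)*(t + 1)*(t - 5)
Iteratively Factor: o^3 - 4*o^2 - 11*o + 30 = (o - 2)*(o^2 - 2*o - 15) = (o - 5)*(o - 2)*(o + 3)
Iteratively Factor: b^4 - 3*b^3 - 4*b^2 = (b - 4)*(b^3 + b^2) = (b - 4)*(b + 1)*(b^2) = b*(b - 4)*(b + 1)*(b)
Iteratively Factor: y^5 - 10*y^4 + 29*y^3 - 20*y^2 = (y - 4)*(y^4 - 6*y^3 + 5*y^2) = (y - 5)*(y - 4)*(y^3 - y^2) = (y - 5)*(y - 4)*(y - 1)*(y^2) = y*(y - 5)*(y - 4)*(y - 1)*(y)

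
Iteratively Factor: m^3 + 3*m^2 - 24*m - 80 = (m + 4)*(m^2 - m - 20) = (m - 5)*(m + 4)*(m + 4)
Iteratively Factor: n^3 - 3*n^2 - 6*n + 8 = (n - 4)*(n^2 + n - 2) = (n - 4)*(n - 1)*(n + 2)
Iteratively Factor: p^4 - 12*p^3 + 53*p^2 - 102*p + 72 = (p - 3)*(p^3 - 9*p^2 + 26*p - 24) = (p - 3)*(p - 2)*(p^2 - 7*p + 12) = (p - 4)*(p - 3)*(p - 2)*(p - 3)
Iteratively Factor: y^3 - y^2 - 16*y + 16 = (y - 4)*(y^2 + 3*y - 4) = (y - 4)*(y + 4)*(y - 1)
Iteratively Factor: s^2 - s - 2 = (s + 1)*(s - 2)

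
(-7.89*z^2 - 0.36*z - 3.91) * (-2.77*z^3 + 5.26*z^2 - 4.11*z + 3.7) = 21.8553*z^5 - 40.5042*z^4 + 41.365*z^3 - 48.28*z^2 + 14.7381*z - 14.467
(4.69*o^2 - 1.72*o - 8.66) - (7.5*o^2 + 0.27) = -2.81*o^2 - 1.72*o - 8.93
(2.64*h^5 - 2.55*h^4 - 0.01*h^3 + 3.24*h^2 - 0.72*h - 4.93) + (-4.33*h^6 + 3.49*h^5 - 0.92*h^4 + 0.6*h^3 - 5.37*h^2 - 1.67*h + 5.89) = -4.33*h^6 + 6.13*h^5 - 3.47*h^4 + 0.59*h^3 - 2.13*h^2 - 2.39*h + 0.96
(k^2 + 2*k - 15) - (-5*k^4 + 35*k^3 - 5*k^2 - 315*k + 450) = 5*k^4 - 35*k^3 + 6*k^2 + 317*k - 465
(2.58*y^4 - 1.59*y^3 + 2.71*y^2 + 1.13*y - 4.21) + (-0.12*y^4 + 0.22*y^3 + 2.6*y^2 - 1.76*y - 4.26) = 2.46*y^4 - 1.37*y^3 + 5.31*y^2 - 0.63*y - 8.47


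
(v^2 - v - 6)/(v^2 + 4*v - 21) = (v + 2)/(v + 7)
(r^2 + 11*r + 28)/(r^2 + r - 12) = (r + 7)/(r - 3)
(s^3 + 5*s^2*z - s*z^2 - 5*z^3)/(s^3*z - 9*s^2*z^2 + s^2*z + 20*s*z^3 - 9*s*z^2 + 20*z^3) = (s^3 + 5*s^2*z - s*z^2 - 5*z^3)/(z*(s^3 - 9*s^2*z + s^2 + 20*s*z^2 - 9*s*z + 20*z^2))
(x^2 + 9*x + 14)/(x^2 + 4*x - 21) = (x + 2)/(x - 3)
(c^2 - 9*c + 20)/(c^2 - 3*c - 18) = (-c^2 + 9*c - 20)/(-c^2 + 3*c + 18)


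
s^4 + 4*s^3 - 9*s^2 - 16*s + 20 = (s - 2)*(s - 1)*(s + 2)*(s + 5)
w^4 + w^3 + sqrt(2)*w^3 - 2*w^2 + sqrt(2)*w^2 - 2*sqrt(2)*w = w*(w - 1)*(w + 2)*(w + sqrt(2))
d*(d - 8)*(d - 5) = d^3 - 13*d^2 + 40*d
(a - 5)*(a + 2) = a^2 - 3*a - 10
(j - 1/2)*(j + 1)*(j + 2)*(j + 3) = j^4 + 11*j^3/2 + 8*j^2 + j/2 - 3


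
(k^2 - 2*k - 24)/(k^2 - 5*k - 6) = (k + 4)/(k + 1)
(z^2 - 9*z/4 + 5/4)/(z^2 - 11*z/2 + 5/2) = (4*z^2 - 9*z + 5)/(2*(2*z^2 - 11*z + 5))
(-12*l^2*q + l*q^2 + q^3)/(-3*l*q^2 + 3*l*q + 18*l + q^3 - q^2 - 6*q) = q*(4*l + q)/(q^2 - q - 6)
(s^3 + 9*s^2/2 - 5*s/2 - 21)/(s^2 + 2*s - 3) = (s^2 + 3*s/2 - 7)/(s - 1)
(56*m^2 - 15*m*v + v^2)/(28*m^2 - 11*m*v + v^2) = (-8*m + v)/(-4*m + v)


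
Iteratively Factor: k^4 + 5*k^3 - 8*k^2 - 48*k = (k + 4)*(k^3 + k^2 - 12*k) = (k - 3)*(k + 4)*(k^2 + 4*k) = k*(k - 3)*(k + 4)*(k + 4)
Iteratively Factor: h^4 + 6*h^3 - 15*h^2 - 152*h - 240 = (h + 4)*(h^3 + 2*h^2 - 23*h - 60) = (h + 4)^2*(h^2 - 2*h - 15) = (h + 3)*(h + 4)^2*(h - 5)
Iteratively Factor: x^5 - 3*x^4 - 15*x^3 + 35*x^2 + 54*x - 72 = (x - 4)*(x^4 + x^3 - 11*x^2 - 9*x + 18) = (x - 4)*(x - 1)*(x^3 + 2*x^2 - 9*x - 18) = (x - 4)*(x - 1)*(x + 2)*(x^2 - 9) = (x - 4)*(x - 1)*(x + 2)*(x + 3)*(x - 3)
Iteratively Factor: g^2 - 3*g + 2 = (g - 2)*(g - 1)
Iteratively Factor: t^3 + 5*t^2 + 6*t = (t)*(t^2 + 5*t + 6) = t*(t + 3)*(t + 2)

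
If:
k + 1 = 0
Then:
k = -1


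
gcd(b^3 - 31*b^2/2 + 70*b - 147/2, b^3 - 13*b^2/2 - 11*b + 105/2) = b - 7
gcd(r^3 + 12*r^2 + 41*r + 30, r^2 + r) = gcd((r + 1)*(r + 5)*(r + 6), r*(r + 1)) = r + 1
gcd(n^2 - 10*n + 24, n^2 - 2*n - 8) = n - 4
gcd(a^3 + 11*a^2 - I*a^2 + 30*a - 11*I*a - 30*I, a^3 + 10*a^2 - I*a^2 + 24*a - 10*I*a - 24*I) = a^2 + a*(6 - I) - 6*I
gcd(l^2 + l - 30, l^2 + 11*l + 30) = l + 6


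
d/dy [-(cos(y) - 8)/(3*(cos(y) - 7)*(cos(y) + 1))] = (sin(y)^2 + 16*cos(y) - 56)*sin(y)/(3*(cos(y) - 7)^2*(cos(y) + 1)^2)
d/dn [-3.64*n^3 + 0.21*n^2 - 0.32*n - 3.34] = -10.92*n^2 + 0.42*n - 0.32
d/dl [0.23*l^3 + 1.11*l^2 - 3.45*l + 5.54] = 0.69*l^2 + 2.22*l - 3.45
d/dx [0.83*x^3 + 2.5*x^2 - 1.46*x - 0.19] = 2.49*x^2 + 5.0*x - 1.46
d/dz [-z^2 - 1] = -2*z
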